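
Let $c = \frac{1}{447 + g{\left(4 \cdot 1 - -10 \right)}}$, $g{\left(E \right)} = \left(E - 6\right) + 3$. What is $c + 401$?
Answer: $\frac{183659}{458} \approx 401.0$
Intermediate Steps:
$g{\left(E \right)} = -3 + E$ ($g{\left(E \right)} = \left(-6 + E\right) + 3 = -3 + E$)
$c = \frac{1}{458}$ ($c = \frac{1}{447 + \left(-3 + \left(4 \cdot 1 - -10\right)\right)} = \frac{1}{447 + \left(-3 + \left(4 + 10\right)\right)} = \frac{1}{447 + \left(-3 + 14\right)} = \frac{1}{447 + 11} = \frac{1}{458} \approx 0.0021834$)
$c + 401 = \frac{1}{458} + 401 = \frac{183659}{458}$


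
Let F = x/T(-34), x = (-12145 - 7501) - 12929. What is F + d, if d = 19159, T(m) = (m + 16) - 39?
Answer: 1124638/57 ≈ 19731.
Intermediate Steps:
T(m) = -23 + m (T(m) = (16 + m) - 39 = -23 + m)
x = -32575 (x = -19646 - 12929 = -32575)
F = 32575/57 (F = -32575/(-23 - 34) = -32575/(-57) = -32575*(-1/57) = 32575/57 ≈ 571.49)
F + d = 32575/57 + 19159 = 1124638/57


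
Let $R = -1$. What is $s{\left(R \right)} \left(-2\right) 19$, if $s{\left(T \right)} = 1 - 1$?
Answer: $0$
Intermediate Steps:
$s{\left(T \right)} = 0$
$s{\left(R \right)} \left(-2\right) 19 = 0 \left(-2\right) 19 = 0 \cdot 19 = 0$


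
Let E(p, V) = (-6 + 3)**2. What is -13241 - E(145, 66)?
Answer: -13250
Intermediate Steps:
E(p, V) = 9 (E(p, V) = (-3)**2 = 9)
-13241 - E(145, 66) = -13241 - 1*9 = -13241 - 9 = -13250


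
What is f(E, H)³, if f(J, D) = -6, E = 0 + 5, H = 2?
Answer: -216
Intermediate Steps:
E = 5
f(E, H)³ = (-6)³ = -216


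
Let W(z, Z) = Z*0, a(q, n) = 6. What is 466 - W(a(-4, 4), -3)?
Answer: 466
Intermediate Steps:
W(z, Z) = 0
466 - W(a(-4, 4), -3) = 466 - 1*0 = 466 + 0 = 466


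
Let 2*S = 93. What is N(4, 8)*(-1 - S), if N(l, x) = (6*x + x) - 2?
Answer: -2565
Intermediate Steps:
S = 93/2 (S = (½)*93 = 93/2 ≈ 46.500)
N(l, x) = -2 + 7*x (N(l, x) = 7*x - 2 = -2 + 7*x)
N(4, 8)*(-1 - S) = (-2 + 7*8)*(-1 - 1*93/2) = (-2 + 56)*(-1 - 93/2) = 54*(-95/2) = -2565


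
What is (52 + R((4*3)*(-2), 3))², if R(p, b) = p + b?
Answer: 961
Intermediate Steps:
R(p, b) = b + p
(52 + R((4*3)*(-2), 3))² = (52 + (3 + (4*3)*(-2)))² = (52 + (3 + 12*(-2)))² = (52 + (3 - 24))² = (52 - 21)² = 31² = 961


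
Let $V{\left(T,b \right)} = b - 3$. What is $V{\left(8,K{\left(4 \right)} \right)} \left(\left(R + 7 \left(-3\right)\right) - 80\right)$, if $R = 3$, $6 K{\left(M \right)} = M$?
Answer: $\frac{686}{3} \approx 228.67$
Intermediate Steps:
$K{\left(M \right)} = \frac{M}{6}$
$V{\left(T,b \right)} = -3 + b$
$V{\left(8,K{\left(4 \right)} \right)} \left(\left(R + 7 \left(-3\right)\right) - 80\right) = \left(-3 + \frac{1}{6} \cdot 4\right) \left(\left(3 + 7 \left(-3\right)\right) - 80\right) = \left(-3 + \frac{2}{3}\right) \left(\left(3 - 21\right) - 80\right) = - \frac{7 \left(-18 - 80\right)}{3} = \left(- \frac{7}{3}\right) \left(-98\right) = \frac{686}{3}$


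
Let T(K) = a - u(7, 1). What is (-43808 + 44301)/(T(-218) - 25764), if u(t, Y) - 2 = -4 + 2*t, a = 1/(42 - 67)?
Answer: -12325/644401 ≈ -0.019126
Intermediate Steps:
a = -1/25 (a = 1/(-25) = -1/25 ≈ -0.040000)
u(t, Y) = -2 + 2*t (u(t, Y) = 2 + (-4 + 2*t) = -2 + 2*t)
T(K) = -301/25 (T(K) = -1/25 - (-2 + 2*7) = -1/25 - (-2 + 14) = -1/25 - 1*12 = -1/25 - 12 = -301/25)
(-43808 + 44301)/(T(-218) - 25764) = (-43808 + 44301)/(-301/25 - 25764) = 493/(-644401/25) = 493*(-25/644401) = -12325/644401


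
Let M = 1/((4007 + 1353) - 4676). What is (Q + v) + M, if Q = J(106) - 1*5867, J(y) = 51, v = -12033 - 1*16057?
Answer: -23191703/684 ≈ -33906.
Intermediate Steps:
v = -28090 (v = -12033 - 16057 = -28090)
Q = -5816 (Q = 51 - 1*5867 = 51 - 5867 = -5816)
M = 1/684 (M = 1/(5360 - 4676) = 1/684 ≈ 0.0014620)
(Q + v) + M = (-5816 - 28090) + 1/684 = -33906 + 1/684 = -23191703/684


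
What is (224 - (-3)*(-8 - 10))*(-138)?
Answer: -23460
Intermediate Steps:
(224 - (-3)*(-8 - 10))*(-138) = (224 - (-3)*(-18))*(-138) = (224 - 1*54)*(-138) = (224 - 54)*(-138) = 170*(-138) = -23460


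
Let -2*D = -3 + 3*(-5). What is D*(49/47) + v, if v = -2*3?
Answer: 159/47 ≈ 3.3830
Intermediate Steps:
D = 9 (D = -(-3 + 3*(-5))/2 = -(-3 - 15)/2 = -½*(-18) = 9)
v = -6 (v = -1*6 = -6)
D*(49/47) + v = 9*(49/47) - 6 = 441/47 - 6 = 159/47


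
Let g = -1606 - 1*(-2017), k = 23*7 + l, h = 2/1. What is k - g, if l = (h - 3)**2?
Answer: -249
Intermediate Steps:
h = 2 (h = 2*1 = 2)
l = 1 (l = (2 - 3)**2 = (-1)**2 = 1)
k = 162 (k = 23*7 + 1 = 161 + 1 = 162)
g = 411 (g = -1606 + 2017 = 411)
k - g = 162 - 1*411 = 162 - 411 = -249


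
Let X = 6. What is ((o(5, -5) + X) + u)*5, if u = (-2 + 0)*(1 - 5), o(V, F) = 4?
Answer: 90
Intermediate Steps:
u = 8 (u = -2*(-4) = 8)
((o(5, -5) + X) + u)*5 = ((4 + 6) + 8)*5 = (10 + 8)*5 = 18*5 = 90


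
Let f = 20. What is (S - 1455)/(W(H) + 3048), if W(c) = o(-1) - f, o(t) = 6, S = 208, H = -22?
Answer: -1247/3034 ≈ -0.41101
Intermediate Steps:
W(c) = -14 (W(c) = 6 - 1*20 = 6 - 20 = -14)
(S - 1455)/(W(H) + 3048) = (208 - 1455)/(-14 + 3048) = -1247/3034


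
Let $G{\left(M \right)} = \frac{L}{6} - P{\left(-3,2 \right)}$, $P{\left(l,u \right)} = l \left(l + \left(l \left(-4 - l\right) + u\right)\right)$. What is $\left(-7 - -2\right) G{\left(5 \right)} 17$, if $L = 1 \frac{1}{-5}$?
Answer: $- \frac{3043}{6} \approx -507.17$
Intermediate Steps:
$L = - \frac{1}{5}$ ($L = 1 \left(- \frac{1}{5}\right) = - \frac{1}{5} \approx -0.2$)
$P{\left(l,u \right)} = l \left(l + u + l \left(-4 - l\right)\right)$ ($P{\left(l,u \right)} = l \left(l + \left(u + l \left(-4 - l\right)\right)\right) = l \left(l + u + l \left(-4 - l\right)\right)$)
$G{\left(M \right)} = \frac{179}{30}$ ($G{\left(M \right)} = - \frac{1}{5 \cdot 6} - - 3 \left(2 - \left(-3\right)^{2} - -9\right) = \left(- \frac{1}{5}\right) \frac{1}{6} - - 3 \left(2 - 9 + 9\right) = - \frac{1}{30} - - 3 \left(2 - 9 + 9\right) = - \frac{1}{30} - \left(-3\right) 2 = - \frac{1}{30} - -6 = - \frac{1}{30} + 6 = \frac{179}{30}$)
$\left(-7 - -2\right) G{\left(5 \right)} 17 = \left(-7 - -2\right) \frac{179}{30} \cdot 17 = \left(-7 + 2\right) \frac{179}{30} \cdot 17 = \left(-5\right) \frac{179}{30} \cdot 17 = \left(- \frac{179}{6}\right) 17 = - \frac{3043}{6}$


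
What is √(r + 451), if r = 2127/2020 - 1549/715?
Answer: √375385774335/28886 ≈ 21.211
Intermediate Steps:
r = -64327/57772 (r = 2127*(1/2020) - 1549*1/715 = 2127/2020 - 1549/715 = -64327/57772 ≈ -1.1135)
√(r + 451) = √(-64327/57772 + 451) = √(25990845/57772) = √375385774335/28886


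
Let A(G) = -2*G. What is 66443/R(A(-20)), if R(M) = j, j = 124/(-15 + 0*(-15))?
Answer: -996645/124 ≈ -8037.5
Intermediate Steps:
j = -124/15 (j = 124/(-15 + 0) = 124/(-15) = 124*(-1/15) = -124/15 ≈ -8.2667)
R(M) = -124/15
66443/R(A(-20)) = 66443/(-124/15) = 66443*(-15/124) = -996645/124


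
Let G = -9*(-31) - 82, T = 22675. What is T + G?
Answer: 22872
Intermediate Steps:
G = 197 (G = 279 - 82 = 197)
T + G = 22675 + 197 = 22872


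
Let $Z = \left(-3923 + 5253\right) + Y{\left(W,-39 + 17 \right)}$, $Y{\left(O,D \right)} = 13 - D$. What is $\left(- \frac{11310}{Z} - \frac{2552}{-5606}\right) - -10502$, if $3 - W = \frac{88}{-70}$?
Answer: $\frac{205906100}{19621} \approx 10494.0$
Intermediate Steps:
$W = \frac{149}{35}$ ($W = 3 - \frac{88}{-70} = 3 - 88 \left(- \frac{1}{70}\right) = 3 - - \frac{44}{35} = 3 + \frac{44}{35} = \frac{149}{35} \approx 4.2571$)
$Z = 1365$ ($Z = \left(-3923 + 5253\right) + \left(13 - \left(-39 + 17\right)\right) = 1330 + \left(13 - -22\right) = 1330 + \left(13 + 22\right) = 1330 + 35 = 1365$)
$\left(- \frac{11310}{Z} - \frac{2552}{-5606}\right) - -10502 = \left(- \frac{11310}{1365} - \frac{2552}{-5606}\right) - -10502 = \left(\left(-11310\right) \frac{1}{1365} - - \frac{1276}{2803}\right) + 10502 = \left(- \frac{58}{7} + \frac{1276}{2803}\right) + 10502 = - \frac{153642}{19621} + 10502 = \frac{205906100}{19621}$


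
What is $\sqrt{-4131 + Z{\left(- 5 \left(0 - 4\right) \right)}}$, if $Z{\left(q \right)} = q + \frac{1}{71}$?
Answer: $\frac{2 i \sqrt{5180870}}{71} \approx 64.117 i$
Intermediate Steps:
$Z{\left(q \right)} = \frac{1}{71} + q$ ($Z{\left(q \right)} = q + \frac{1}{71} = \frac{1}{71} + q$)
$\sqrt{-4131 + Z{\left(- 5 \left(0 - 4\right) \right)}} = \sqrt{-4131 - \left(- \frac{1}{71} + 5 \left(0 - 4\right)\right)} = \sqrt{-4131 + \left(\frac{1}{71} - -20\right)} = \sqrt{-4131 + \left(\frac{1}{71} + 20\right)} = \sqrt{-4131 + \frac{1421}{71}} = \sqrt{- \frac{291880}{71}} = \frac{2 i \sqrt{5180870}}{71}$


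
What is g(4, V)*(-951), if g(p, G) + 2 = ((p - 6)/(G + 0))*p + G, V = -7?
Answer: 52305/7 ≈ 7472.1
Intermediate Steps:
g(p, G) = -2 + G + p*(-6 + p)/G (g(p, G) = -2 + (((p - 6)/(G + 0))*p + G) = -2 + (((-6 + p)/G)*p + G) = -2 + (p*(-6 + p)/G + G) = -2 + (G + p*(-6 + p)/G) = -2 + G + p*(-6 + p)/G)
g(4, V)*(-951) = ((4² - 6*4 - 7*(-2 - 7))/(-7))*(-951) = -(16 - 24 - 7*(-9))/7*(-951) = -(16 - 24 + 63)/7*(-951) = -⅐*55*(-951) = -55/7*(-951) = 52305/7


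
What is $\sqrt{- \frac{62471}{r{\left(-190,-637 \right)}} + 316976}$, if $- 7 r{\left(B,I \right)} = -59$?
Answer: $\frac{\sqrt{1077592933}}{59} \approx 556.38$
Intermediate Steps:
$r{\left(B,I \right)} = \frac{59}{7}$ ($r{\left(B,I \right)} = \left(- \frac{1}{7}\right) \left(-59\right) = \frac{59}{7}$)
$\sqrt{- \frac{62471}{r{\left(-190,-637 \right)}} + 316976} = \sqrt{- \frac{62471}{\frac{59}{7}} + 316976} = \sqrt{\left(-62471\right) \frac{7}{59} + 316976} = \sqrt{- \frac{437297}{59} + 316976} = \sqrt{\frac{18264287}{59}} = \frac{\sqrt{1077592933}}{59}$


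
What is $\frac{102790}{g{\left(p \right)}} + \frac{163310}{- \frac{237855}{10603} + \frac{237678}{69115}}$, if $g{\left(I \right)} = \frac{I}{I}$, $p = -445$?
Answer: $\frac{2478415277860}{26312379} \approx 94192.0$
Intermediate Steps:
$g{\left(I \right)} = 1$
$\frac{102790}{g{\left(p \right)}} + \frac{163310}{- \frac{237855}{10603} + \frac{237678}{69115}} = \frac{102790}{1} + \frac{163310}{- \frac{237855}{10603} + \frac{237678}{69115}} = 102790 \cdot 1 + \frac{163310}{\left(-237855\right) \frac{1}{10603} + 237678 \cdot \frac{1}{69115}} = 102790 + \frac{163310}{- \frac{237855}{10603} + \frac{237678}{69115}} = 102790 + \frac{163310}{- \frac{26312379}{1385305}} = 102790 + 163310 \left(- \frac{1385305}{26312379}\right) = 102790 - \frac{226234159550}{26312379} = \frac{2478415277860}{26312379}$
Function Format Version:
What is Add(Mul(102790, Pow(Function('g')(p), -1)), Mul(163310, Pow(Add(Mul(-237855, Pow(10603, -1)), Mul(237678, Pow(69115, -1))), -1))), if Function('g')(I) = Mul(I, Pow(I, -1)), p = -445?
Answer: Rational(2478415277860, 26312379) ≈ 94192.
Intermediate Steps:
Function('g')(I) = 1
Add(Mul(102790, Pow(Function('g')(p), -1)), Mul(163310, Pow(Add(Mul(-237855, Pow(10603, -1)), Mul(237678, Pow(69115, -1))), -1))) = Add(Mul(102790, Pow(1, -1)), Mul(163310, Pow(Add(Mul(-237855, Pow(10603, -1)), Mul(237678, Pow(69115, -1))), -1))) = Add(Mul(102790, 1), Mul(163310, Pow(Add(Mul(-237855, Rational(1, 10603)), Mul(237678, Rational(1, 69115))), -1))) = Add(102790, Mul(163310, Pow(Add(Rational(-237855, 10603), Rational(237678, 69115)), -1))) = Add(102790, Mul(163310, Pow(Rational(-26312379, 1385305), -1))) = Add(102790, Mul(163310, Rational(-1385305, 26312379))) = Add(102790, Rational(-226234159550, 26312379)) = Rational(2478415277860, 26312379)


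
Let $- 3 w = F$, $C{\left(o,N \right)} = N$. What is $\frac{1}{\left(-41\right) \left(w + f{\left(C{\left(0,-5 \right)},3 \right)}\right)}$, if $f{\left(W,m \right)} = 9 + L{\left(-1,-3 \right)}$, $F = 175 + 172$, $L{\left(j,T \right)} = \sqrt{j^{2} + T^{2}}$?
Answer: $\frac{96}{419471} + \frac{9 \sqrt{10}}{4194710} \approx 0.00023564$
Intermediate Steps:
$L{\left(j,T \right)} = \sqrt{T^{2} + j^{2}}$
$F = 347$
$f{\left(W,m \right)} = 9 + \sqrt{10}$ ($f{\left(W,m \right)} = 9 + \sqrt{\left(-3\right)^{2} + \left(-1\right)^{2}} = 9 + \sqrt{9 + 1} = 9 + \sqrt{10}$)
$w = - \frac{347}{3}$ ($w = \left(- \frac{1}{3}\right) 347 = - \frac{347}{3} \approx -115.67$)
$\frac{1}{\left(-41\right) \left(w + f{\left(C{\left(0,-5 \right)},3 \right)}\right)} = \frac{1}{\left(-41\right) \left(- \frac{347}{3} + \left(9 + \sqrt{10}\right)\right)} = \frac{1}{\left(-41\right) \left(- \frac{320}{3} + \sqrt{10}\right)} = \frac{1}{\frac{13120}{3} - 41 \sqrt{10}}$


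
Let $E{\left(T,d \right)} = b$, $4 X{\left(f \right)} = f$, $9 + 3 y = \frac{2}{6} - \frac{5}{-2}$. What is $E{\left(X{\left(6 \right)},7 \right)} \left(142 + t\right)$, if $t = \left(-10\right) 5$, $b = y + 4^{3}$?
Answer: $\frac{51290}{9} \approx 5698.9$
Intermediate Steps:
$y = - \frac{37}{18}$ ($y = -3 + \frac{\frac{2}{6} - \frac{5}{-2}}{3} = -3 + \frac{2 \cdot \frac{1}{6} - - \frac{5}{2}}{3} = -3 + \frac{\frac{1}{3} + \frac{5}{2}}{3} = -3 + \frac{1}{3} \cdot \frac{17}{6} = -3 + \frac{17}{18} = - \frac{37}{18} \approx -2.0556$)
$X{\left(f \right)} = \frac{f}{4}$
$b = \frac{1115}{18}$ ($b = - \frac{37}{18} + 4^{3} = - \frac{37}{18} + 64 = \frac{1115}{18} \approx 61.944$)
$t = -50$
$E{\left(T,d \right)} = \frac{1115}{18}$
$E{\left(X{\left(6 \right)},7 \right)} \left(142 + t\right) = \frac{1115 \left(142 - 50\right)}{18} = \frac{1115}{18} \cdot 92 = \frac{51290}{9}$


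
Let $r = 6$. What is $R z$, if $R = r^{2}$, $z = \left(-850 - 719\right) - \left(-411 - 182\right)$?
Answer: $-35136$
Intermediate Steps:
$z = -976$ ($z = \left(-850 - 719\right) - \left(-411 - 182\right) = -1569 - -593 = -1569 + 593 = -976$)
$R = 36$ ($R = 6^{2} = 36$)
$R z = 36 \left(-976\right) = -35136$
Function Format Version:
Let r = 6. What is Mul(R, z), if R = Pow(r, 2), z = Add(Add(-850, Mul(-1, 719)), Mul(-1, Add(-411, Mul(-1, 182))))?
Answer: -35136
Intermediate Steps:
z = -976 (z = Add(Add(-850, -719), Mul(-1, Add(-411, -182))) = Add(-1569, Mul(-1, -593)) = Add(-1569, 593) = -976)
R = 36 (R = Pow(6, 2) = 36)
Mul(R, z) = Mul(36, -976) = -35136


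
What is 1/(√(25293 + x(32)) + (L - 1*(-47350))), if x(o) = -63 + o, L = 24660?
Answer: 36005/2592707419 - √25262/5185414838 ≈ 1.3856e-5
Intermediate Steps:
1/(√(25293 + x(32)) + (L - 1*(-47350))) = 1/(√(25293 + (-63 + 32)) + (24660 - 1*(-47350))) = 1/(√(25293 - 31) + (24660 + 47350)) = 1/(√25262 + 72010) = 1/(72010 + √25262)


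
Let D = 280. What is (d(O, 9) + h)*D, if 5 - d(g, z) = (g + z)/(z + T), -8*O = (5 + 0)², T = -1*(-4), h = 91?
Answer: 347795/13 ≈ 26753.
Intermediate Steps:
T = 4
O = -25/8 (O = -(5 + 0)²/8 = -⅛*5² = -⅛*25 = -25/8 ≈ -3.1250)
d(g, z) = 5 - (g + z)/(4 + z) (d(g, z) = 5 - (g + z)/(z + 4) = 5 - (g + z)/(4 + z))
(d(O, 9) + h)*D = ((20 - 1*(-25/8) + 4*9)/(4 + 9) + 91)*280 = ((20 + 25/8 + 36)/13 + 91)*280 = ((1/13)*(473/8) + 91)*280 = (473/104 + 91)*280 = (9937/104)*280 = 347795/13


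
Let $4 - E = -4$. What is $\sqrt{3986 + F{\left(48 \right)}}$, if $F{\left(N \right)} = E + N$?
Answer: $\sqrt{4042} \approx 63.577$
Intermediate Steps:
$E = 8$ ($E = 4 - -4 = 4 + 4 = 8$)
$F{\left(N \right)} = 8 + N$
$\sqrt{3986 + F{\left(48 \right)}} = \sqrt{3986 + \left(8 + 48\right)} = \sqrt{3986 + 56} = \sqrt{4042}$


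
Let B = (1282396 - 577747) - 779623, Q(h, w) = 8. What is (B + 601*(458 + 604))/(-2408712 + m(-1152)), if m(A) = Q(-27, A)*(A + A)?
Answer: -70411/303393 ≈ -0.23208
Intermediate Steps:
B = -74974 (B = 704649 - 779623 = -74974)
m(A) = 16*A (m(A) = 8*(A + A) = 8*(2*A) = 16*A)
(B + 601*(458 + 604))/(-2408712 + m(-1152)) = (-74974 + 601*(458 + 604))/(-2408712 + 16*(-1152)) = (-74974 + 601*1062)/(-2408712 - 18432) = (-74974 + 638262)/(-2427144) = 563288*(-1/2427144) = -70411/303393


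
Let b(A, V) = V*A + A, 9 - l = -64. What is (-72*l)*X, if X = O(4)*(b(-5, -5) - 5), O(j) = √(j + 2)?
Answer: -78840*√6 ≈ -1.9312e+5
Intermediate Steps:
l = 73 (l = 9 - 1*(-64) = 9 + 64 = 73)
b(A, V) = A + A*V (b(A, V) = A*V + A = A + A*V)
O(j) = √(2 + j)
X = 15*√6 (X = √(2 + 4)*(-5*(1 - 5) - 5) = √6*(-5*(-4) - 5) = √6*(20 - 5) = √6*15 = 15*√6 ≈ 36.742)
(-72*l)*X = (-72*73)*(15*√6) = -78840*√6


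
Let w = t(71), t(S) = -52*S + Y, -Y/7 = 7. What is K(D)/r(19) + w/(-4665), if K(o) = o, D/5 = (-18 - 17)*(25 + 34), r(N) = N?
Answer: -16031682/29545 ≈ -542.62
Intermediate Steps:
Y = -49 (Y = -7*7 = -49)
t(S) = -49 - 52*S (t(S) = -52*S - 49 = -49 - 52*S)
w = -3741 (w = -49 - 52*71 = -49 - 3692 = -3741)
D = -10325 (D = 5*((-18 - 17)*(25 + 34)) = 5*(-35*59) = 5*(-2065) = -10325)
K(D)/r(19) + w/(-4665) = -10325/19 - 3741/(-4665) = -10325*1/19 - 3741*(-1/4665) = -10325/19 + 1247/1555 = -16031682/29545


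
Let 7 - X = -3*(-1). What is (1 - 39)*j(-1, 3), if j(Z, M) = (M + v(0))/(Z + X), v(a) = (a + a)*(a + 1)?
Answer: -38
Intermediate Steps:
v(a) = 2*a*(1 + a) (v(a) = (2*a)*(1 + a) = 2*a*(1 + a))
X = 4 (X = 7 - (-3)*(-1) = 7 - 1*3 = 7 - 3 = 4)
j(Z, M) = M/(4 + Z) (j(Z, M) = (M + 2*0*(1 + 0))/(Z + 4) = (M + 2*0*1)/(4 + Z) = (M + 0)/(4 + Z) = M/(4 + Z))
(1 - 39)*j(-1, 3) = (1 - 39)*(3/(4 - 1)) = -114/3 = -38*1 = -38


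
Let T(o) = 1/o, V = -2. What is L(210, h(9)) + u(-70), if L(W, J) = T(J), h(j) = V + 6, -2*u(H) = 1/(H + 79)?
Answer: 7/36 ≈ 0.19444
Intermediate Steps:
u(H) = -1/(2*(79 + H)) (u(H) = -1/(2*(H + 79)) = -1/(2*(79 + H)))
h(j) = 4 (h(j) = -2 + 6 = 4)
L(W, J) = 1/J
L(210, h(9)) + u(-70) = 1/4 - 1/(158 + 2*(-70)) = 1/4 - 1/(158 - 140) = 1/4 - 1/18 = 7/36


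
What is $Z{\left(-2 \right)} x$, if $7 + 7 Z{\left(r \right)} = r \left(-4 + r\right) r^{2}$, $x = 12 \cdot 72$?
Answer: $\frac{35424}{7} \approx 5060.6$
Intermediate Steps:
$x = 864$
$Z{\left(r \right)} = -1 + \frac{r^{3} \left(-4 + r\right)}{7}$ ($Z{\left(r \right)} = -1 + \frac{r \left(-4 + r\right) r^{2}}{7} = -1 + \frac{r^{3} \left(-4 + r\right)}{7}$)
$Z{\left(-2 \right)} x = \left(-1 - \frac{4 \left(-2\right)^{3}}{7} + \frac{\left(-2\right)^{4}}{7}\right) 864 = \left(-1 - - \frac{32}{7} + \frac{1}{7} \cdot 16\right) 864 = \left(-1 + \frac{32}{7} + \frac{16}{7}\right) 864 = \frac{41}{7} \cdot 864 = \frac{35424}{7}$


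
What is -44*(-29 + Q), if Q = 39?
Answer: -440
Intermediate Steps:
-44*(-29 + Q) = -44*(-29 + 39) = -44*10 = -440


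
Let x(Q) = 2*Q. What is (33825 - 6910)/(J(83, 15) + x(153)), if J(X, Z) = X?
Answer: 26915/389 ≈ 69.190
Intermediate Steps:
(33825 - 6910)/(J(83, 15) + x(153)) = (33825 - 6910)/(83 + 2*153) = 26915/(83 + 306) = 26915/389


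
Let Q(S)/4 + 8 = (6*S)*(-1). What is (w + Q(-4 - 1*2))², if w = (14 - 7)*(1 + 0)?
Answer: 14161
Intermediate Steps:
Q(S) = -32 - 24*S (Q(S) = -32 + 4*((6*S)*(-1)) = -32 + 4*(-6*S) = -32 - 24*S)
w = 7 (w = 7*1 = 7)
(w + Q(-4 - 1*2))² = (7 + (-32 - 24*(-4 - 1*2)))² = (7 + (-32 - 24*(-4 - 2)))² = (7 + (-32 - 24*(-6)))² = (7 + (-32 + 144))² = (7 + 112)² = 119² = 14161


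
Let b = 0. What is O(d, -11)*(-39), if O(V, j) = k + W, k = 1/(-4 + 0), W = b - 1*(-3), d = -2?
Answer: -429/4 ≈ -107.25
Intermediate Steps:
W = 3 (W = 0 - 1*(-3) = 0 + 3 = 3)
k = -1/4 (k = 1/(-4) = -1/4 ≈ -0.25000)
O(V, j) = 11/4 (O(V, j) = -1/4 + 3 = 11/4)
O(d, -11)*(-39) = (11/4)*(-39) = -429/4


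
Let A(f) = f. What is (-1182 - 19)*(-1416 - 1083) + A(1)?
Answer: 3001300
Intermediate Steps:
(-1182 - 19)*(-1416 - 1083) + A(1) = (-1182 - 19)*(-1416 - 1083) + 1 = -1201*(-2499) + 1 = 3001299 + 1 = 3001300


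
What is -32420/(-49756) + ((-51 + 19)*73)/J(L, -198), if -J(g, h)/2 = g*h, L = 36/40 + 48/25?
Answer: -250081105/173636001 ≈ -1.4403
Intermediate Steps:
L = 141/50 (L = 36*(1/40) + 48*(1/25) = 9/10 + 48/25 = 141/50 ≈ 2.8200)
J(g, h) = -2*g*h
-32420/(-49756) + ((-51 + 19)*73)/J(L, -198) = -32420/(-49756) + ((-51 + 19)*73)/((-2*141/50*(-198))) = -32420*(-1/49756) + (-32*73)/(27918/25) = 8105/12439 - 2336*25/27918 = 8105/12439 - 29200/13959 = -250081105/173636001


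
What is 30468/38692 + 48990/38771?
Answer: 769198977/375031883 ≈ 2.0510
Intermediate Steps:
30468/38692 + 48990/38771 = 30468*(1/38692) + 48990*(1/38771) = 7617/9673 + 48990/38771 = 769198977/375031883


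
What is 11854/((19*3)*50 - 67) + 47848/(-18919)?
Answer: 91104842/52651577 ≈ 1.7303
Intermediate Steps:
11854/((19*3)*50 - 67) + 47848/(-18919) = 11854/(57*50 - 67) + 47848*(-1/18919) = 11854/(2850 - 67) - 47848/18919 = 11854/2783 - 47848/18919 = 91104842/52651577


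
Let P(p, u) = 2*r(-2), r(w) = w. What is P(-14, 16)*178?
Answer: -712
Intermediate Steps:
P(p, u) = -4 (P(p, u) = 2*(-2) = -4)
P(-14, 16)*178 = -4*178 = -712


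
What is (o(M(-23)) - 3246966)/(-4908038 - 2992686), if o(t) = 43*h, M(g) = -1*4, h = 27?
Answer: 3245805/7900724 ≈ 0.41082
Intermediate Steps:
M(g) = -4
o(t) = 1161 (o(t) = 43*27 = 1161)
(o(M(-23)) - 3246966)/(-4908038 - 2992686) = (1161 - 3246966)/(-4908038 - 2992686) = -3245805/(-7900724) = -3245805*(-1/7900724) = 3245805/7900724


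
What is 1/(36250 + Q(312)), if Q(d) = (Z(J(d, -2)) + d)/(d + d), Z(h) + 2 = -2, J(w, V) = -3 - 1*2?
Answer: 156/5655077 ≈ 2.7586e-5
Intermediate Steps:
J(w, V) = -5 (J(w, V) = -3 - 2 = -5)
Z(h) = -4 (Z(h) = -2 - 2 = -4)
Q(d) = (-4 + d)/(2*d) (Q(d) = (-4 + d)/(d + d) = (-4 + d)/((2*d)) = (-4 + d)*(1/(2*d)) = (-4 + d)/(2*d))
1/(36250 + Q(312)) = 1/(36250 + (½)*(-4 + 312)/312) = 1/(36250 + (½)*(1/312)*308) = 1/(36250 + 77/156) = 1/(5655077/156) = 156/5655077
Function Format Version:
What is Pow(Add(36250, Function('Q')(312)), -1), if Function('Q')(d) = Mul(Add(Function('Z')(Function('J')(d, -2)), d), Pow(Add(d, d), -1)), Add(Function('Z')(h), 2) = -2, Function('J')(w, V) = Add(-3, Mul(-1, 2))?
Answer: Rational(156, 5655077) ≈ 2.7586e-5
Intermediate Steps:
Function('J')(w, V) = -5 (Function('J')(w, V) = Add(-3, -2) = -5)
Function('Z')(h) = -4 (Function('Z')(h) = Add(-2, -2) = -4)
Function('Q')(d) = Mul(Rational(1, 2), Pow(d, -1), Add(-4, d)) (Function('Q')(d) = Mul(Add(-4, d), Pow(Add(d, d), -1)) = Mul(Add(-4, d), Pow(Mul(2, d), -1)) = Mul(Add(-4, d), Mul(Rational(1, 2), Pow(d, -1))) = Mul(Rational(1, 2), Pow(d, -1), Add(-4, d)))
Pow(Add(36250, Function('Q')(312)), -1) = Pow(Add(36250, Mul(Rational(1, 2), Pow(312, -1), Add(-4, 312))), -1) = Pow(Add(36250, Mul(Rational(1, 2), Rational(1, 312), 308)), -1) = Pow(Add(36250, Rational(77, 156)), -1) = Pow(Rational(5655077, 156), -1) = Rational(156, 5655077)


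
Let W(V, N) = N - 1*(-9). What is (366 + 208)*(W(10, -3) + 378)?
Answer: 220416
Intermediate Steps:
W(V, N) = 9 + N (W(V, N) = N + 9 = 9 + N)
(366 + 208)*(W(10, -3) + 378) = (366 + 208)*((9 - 3) + 378) = 574*(6 + 378) = 574*384 = 220416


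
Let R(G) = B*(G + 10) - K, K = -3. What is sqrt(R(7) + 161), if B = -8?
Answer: 2*sqrt(7) ≈ 5.2915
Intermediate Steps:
R(G) = -77 - 8*G (R(G) = -8*(G + 10) - 1*(-3) = -8*(10 + G) + 3 = (-80 - 8*G) + 3 = -77 - 8*G)
sqrt(R(7) + 161) = sqrt((-77 - 8*7) + 161) = sqrt((-77 - 56) + 161) = sqrt(-133 + 161) = sqrt(28) = 2*sqrt(7)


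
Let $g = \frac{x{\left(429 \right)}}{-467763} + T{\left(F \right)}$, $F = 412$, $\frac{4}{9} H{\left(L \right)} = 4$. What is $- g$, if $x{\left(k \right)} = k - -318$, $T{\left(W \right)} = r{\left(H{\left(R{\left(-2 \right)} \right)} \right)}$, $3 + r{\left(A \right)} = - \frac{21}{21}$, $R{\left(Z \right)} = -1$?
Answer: $\frac{623933}{155921} \approx 4.0016$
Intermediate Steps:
$H{\left(L \right)} = 9$ ($H{\left(L \right)} = \frac{9}{4} \cdot 4 = 9$)
$r{\left(A \right)} = -4$ ($r{\left(A \right)} = -3 - \frac{21}{21} = -3 - 1 = -4$)
$T{\left(W \right)} = -4$
$x{\left(k \right)} = 318 + k$ ($x{\left(k \right)} = k + 318 = 318 + k$)
$g = - \frac{623933}{155921}$ ($g = \frac{318 + 429}{-467763} - 4 = 747 \left(- \frac{1}{467763}\right) - 4 = - \frac{249}{155921} - 4 = - \frac{623933}{155921} \approx -4.0016$)
$- g = \left(-1\right) \left(- \frac{623933}{155921}\right) = \frac{623933}{155921}$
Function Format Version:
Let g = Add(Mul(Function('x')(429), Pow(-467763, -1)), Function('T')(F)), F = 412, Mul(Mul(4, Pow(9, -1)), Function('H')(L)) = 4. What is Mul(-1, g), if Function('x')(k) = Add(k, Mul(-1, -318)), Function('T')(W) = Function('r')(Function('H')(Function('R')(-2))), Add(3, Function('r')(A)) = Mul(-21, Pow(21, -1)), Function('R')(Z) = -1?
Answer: Rational(623933, 155921) ≈ 4.0016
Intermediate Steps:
Function('H')(L) = 9 (Function('H')(L) = Mul(Rational(9, 4), 4) = 9)
Function('r')(A) = -4 (Function('r')(A) = Add(-3, Mul(-21, Pow(21, -1))) = Add(-3, Mul(-21, Rational(1, 21))) = Add(-3, -1) = -4)
Function('T')(W) = -4
Function('x')(k) = Add(318, k) (Function('x')(k) = Add(k, 318) = Add(318, k))
g = Rational(-623933, 155921) (g = Add(Mul(Add(318, 429), Pow(-467763, -1)), -4) = Add(Mul(747, Rational(-1, 467763)), -4) = Add(Rational(-249, 155921), -4) = Rational(-623933, 155921) ≈ -4.0016)
Mul(-1, g) = Mul(-1, Rational(-623933, 155921)) = Rational(623933, 155921)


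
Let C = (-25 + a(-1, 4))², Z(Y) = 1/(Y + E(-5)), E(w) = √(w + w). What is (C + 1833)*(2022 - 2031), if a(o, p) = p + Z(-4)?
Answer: 9*(-18234*√10 - 13813*I)/(2*(3*I + 4*√10)) ≈ -20524.0 - 46.311*I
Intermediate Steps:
E(w) = √2*√w (E(w) = √(2*w) = √2*√w)
Z(Y) = 1/(Y + I*√10) (Z(Y) = 1/(Y + √2*√(-5)) = 1/(Y + √2*(I*√5)) = 1/(Y + I*√10))
a(o, p) = p + 1/(-4 + I*√10)
C = (-275/13 - I*√10/26)² (C = (-25 + (-2/13 + 4 - I*√10/26))² = (-25 + (50/13 - I*√10/26))² = (-275/13 - I*√10/26)² ≈ 447.47 + 5.146*I)
(C + 1833)*(2022 - 2031) = (5*(563*I + 714*√10)/(2*(3*I + 4*√10)) + 1833)*(2022 - 2031) = (1833 + 5*(563*I + 714*√10)/(2*(3*I + 4*√10)))*(-9) = -16497 - 45*(563*I + 714*√10)/(2*(3*I + 4*√10))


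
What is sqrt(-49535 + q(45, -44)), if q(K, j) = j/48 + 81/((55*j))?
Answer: I*sqrt(5394464970)/330 ≈ 222.57*I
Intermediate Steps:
q(K, j) = j/48 + 81/(55*j) (q(K, j) = j*(1/48) + 81*(1/(55*j)) = j/48 + 81/(55*j))
sqrt(-49535 + q(45, -44)) = sqrt(-49535 + ((1/48)*(-44) + (81/55)/(-44))) = sqrt(-49535 + (-11/12 + (81/55)*(-1/44))) = sqrt(-49535 + (-11/12 - 81/2420)) = sqrt(-49535 - 3449/3630) = sqrt(-179815499/3630) = I*sqrt(5394464970)/330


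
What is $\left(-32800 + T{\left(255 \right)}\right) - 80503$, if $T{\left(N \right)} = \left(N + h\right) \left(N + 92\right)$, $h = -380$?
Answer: $-156678$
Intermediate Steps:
$T{\left(N \right)} = \left(-380 + N\right) \left(92 + N\right)$ ($T{\left(N \right)} = \left(N - 380\right) \left(N + 92\right) = \left(-380 + N\right) \left(92 + N\right)$)
$\left(-32800 + T{\left(255 \right)}\right) - 80503 = \left(-32800 - \left(108400 - 65025\right)\right) - 80503 = \left(-32800 - 43375\right) - 80503 = -76175 - 80503 = -156678$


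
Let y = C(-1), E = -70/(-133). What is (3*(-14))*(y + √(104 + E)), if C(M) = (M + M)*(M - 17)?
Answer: -1512 - 42*√37734/19 ≈ -1941.4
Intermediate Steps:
C(M) = 2*M*(-17 + M) (C(M) = (2*M)*(-17 + M) = 2*M*(-17 + M))
E = 10/19 (E = -70*(-1/133) = 10/19 ≈ 0.52632)
y = 36 (y = 2*(-1)*(-17 - 1) = 2*(-1)*(-18) = 36)
(3*(-14))*(y + √(104 + E)) = (3*(-14))*(36 + √(104 + 10/19)) = -42*(36 + √(1986/19)) = -42*(36 + √37734/19) = -1512 - 42*√37734/19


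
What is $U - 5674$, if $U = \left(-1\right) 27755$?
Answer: $-33429$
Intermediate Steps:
$U = -27755$
$U - 5674 = -27755 - 5674 = -33429$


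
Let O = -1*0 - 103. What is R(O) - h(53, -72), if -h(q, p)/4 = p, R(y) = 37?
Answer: -251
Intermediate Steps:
O = -103 (O = 0 - 103 = -103)
h(q, p) = -4*p
R(O) - h(53, -72) = 37 - (-4)*(-72) = 37 - 1*288 = 37 - 288 = -251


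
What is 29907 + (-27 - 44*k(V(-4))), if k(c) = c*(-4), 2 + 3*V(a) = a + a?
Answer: 87880/3 ≈ 29293.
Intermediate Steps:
V(a) = -2/3 + 2*a/3 (V(a) = -2/3 + (a + a)/3 = -2/3 + (2*a)/3 = -2/3 + 2*a/3)
k(c) = -4*c
29907 + (-27 - 44*k(V(-4))) = 29907 + (-27 - (-176)*(-2/3 + (2/3)*(-4))) = 29907 + (-27 - (-176)*(-2/3 - 8/3)) = 29907 + (-27 - (-176)*(-10)/3) = 29907 + (-27 - 44*40/3) = 29907 + (-27 - 1760/3) = 29907 - 1841/3 = 87880/3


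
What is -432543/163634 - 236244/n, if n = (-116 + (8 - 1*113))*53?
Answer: 33591174537/1916645042 ≈ 17.526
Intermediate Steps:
n = -11713 (n = (-116 + (8 - 113))*53 = (-116 - 105)*53 = -221*53 = -11713)
-432543/163634 - 236244/n = -432543/163634 - 236244/(-11713) = -432543*1/163634 - 236244*(-1/11713) = -432543/163634 + 236244/11713 = 33591174537/1916645042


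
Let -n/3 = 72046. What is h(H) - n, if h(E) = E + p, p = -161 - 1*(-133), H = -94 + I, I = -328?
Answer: 215688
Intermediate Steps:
H = -422 (H = -94 - 328 = -422)
p = -28 (p = -161 + 133 = -28)
n = -216138 (n = -3*72046 = -216138)
h(E) = -28 + E (h(E) = E - 28 = -28 + E)
h(H) - n = (-28 - 422) - 1*(-216138) = -450 + 216138 = 215688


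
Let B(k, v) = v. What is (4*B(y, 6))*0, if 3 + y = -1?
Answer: 0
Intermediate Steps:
y = -4 (y = -3 - 1 = -4)
(4*B(y, 6))*0 = (4*6)*0 = 24*0 = 0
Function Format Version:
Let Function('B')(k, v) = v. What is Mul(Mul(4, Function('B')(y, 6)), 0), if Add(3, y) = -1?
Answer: 0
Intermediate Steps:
y = -4 (y = Add(-3, -1) = -4)
Mul(Mul(4, Function('B')(y, 6)), 0) = Mul(Mul(4, 6), 0) = Mul(24, 0) = 0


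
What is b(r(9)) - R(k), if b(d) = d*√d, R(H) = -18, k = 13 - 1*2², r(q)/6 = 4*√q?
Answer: 18 + 432*√2 ≈ 628.94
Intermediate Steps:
r(q) = 24*√q (r(q) = 6*(4*√q) = 24*√q)
k = 9 (k = 13 - 1*4 = 13 - 4 = 9)
b(d) = d^(3/2)
b(r(9)) - R(k) = (24*√9)^(3/2) - 1*(-18) = (24*3)^(3/2) + 18 = 72^(3/2) + 18 = 432*√2 + 18 = 18 + 432*√2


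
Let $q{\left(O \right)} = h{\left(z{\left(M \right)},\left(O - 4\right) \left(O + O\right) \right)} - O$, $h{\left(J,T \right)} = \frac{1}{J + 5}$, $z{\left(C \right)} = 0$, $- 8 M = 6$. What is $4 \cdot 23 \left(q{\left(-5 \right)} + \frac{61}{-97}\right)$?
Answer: $\frac{203964}{485} \approx 420.54$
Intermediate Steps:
$M = - \frac{3}{4}$ ($M = \left(- \frac{1}{8}\right) 6 = - \frac{3}{4} \approx -0.75$)
$h{\left(J,T \right)} = \frac{1}{5 + J}$
$q{\left(O \right)} = \frac{1}{5} - O$ ($q{\left(O \right)} = \frac{1}{5 + 0} - O = \frac{1}{5} - O$)
$4 \cdot 23 \left(q{\left(-5 \right)} + \frac{61}{-97}\right) = 4 \cdot 23 \left(\left(\frac{1}{5} - -5\right) + \frac{61}{-97}\right) = 92 \left(\left(\frac{1}{5} + 5\right) + 61 \left(- \frac{1}{97}\right)\right) = 92 \left(\frac{26}{5} - \frac{61}{97}\right) = 92 \cdot \frac{2217}{485} = \frac{203964}{485}$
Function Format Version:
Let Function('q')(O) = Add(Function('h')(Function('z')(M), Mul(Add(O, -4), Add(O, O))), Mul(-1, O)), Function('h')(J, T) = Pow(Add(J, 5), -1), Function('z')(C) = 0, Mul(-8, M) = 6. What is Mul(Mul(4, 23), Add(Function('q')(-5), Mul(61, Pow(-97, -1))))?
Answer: Rational(203964, 485) ≈ 420.54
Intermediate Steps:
M = Rational(-3, 4) (M = Mul(Rational(-1, 8), 6) = Rational(-3, 4) ≈ -0.75000)
Function('h')(J, T) = Pow(Add(5, J), -1)
Function('q')(O) = Add(Rational(1, 5), Mul(-1, O)) (Function('q')(O) = Add(Pow(Add(5, 0), -1), Mul(-1, O)) = Add(Pow(5, -1), Mul(-1, O)) = Add(Rational(1, 5), Mul(-1, O)))
Mul(Mul(4, 23), Add(Function('q')(-5), Mul(61, Pow(-97, -1)))) = Mul(Mul(4, 23), Add(Add(Rational(1, 5), Mul(-1, -5)), Mul(61, Pow(-97, -1)))) = Mul(92, Add(Add(Rational(1, 5), 5), Mul(61, Rational(-1, 97)))) = Mul(92, Add(Rational(26, 5), Rational(-61, 97))) = Mul(92, Rational(2217, 485)) = Rational(203964, 485)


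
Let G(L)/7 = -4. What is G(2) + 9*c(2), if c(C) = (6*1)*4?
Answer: 188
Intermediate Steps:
G(L) = -28 (G(L) = 7*(-4) = -28)
c(C) = 24 (c(C) = 6*4 = 24)
G(2) + 9*c(2) = -28 + 9*24 = -28 + 216 = 188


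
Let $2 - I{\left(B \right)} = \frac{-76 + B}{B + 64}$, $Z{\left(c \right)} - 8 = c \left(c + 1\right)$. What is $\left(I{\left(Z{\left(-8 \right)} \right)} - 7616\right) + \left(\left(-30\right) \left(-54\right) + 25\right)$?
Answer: $- \frac{191005}{32} \approx -5968.9$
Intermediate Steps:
$Z{\left(c \right)} = 8 + c \left(1 + c\right)$ ($Z{\left(c \right)} = 8 + c \left(c + 1\right) = 8 + c \left(1 + c\right)$)
$I{\left(B \right)} = 2 - \frac{-76 + B}{64 + B}$ ($I{\left(B \right)} = 2 - \frac{-76 + B}{B + 64} = 2 - \frac{-76 + B}{64 + B}$)
$\left(I{\left(Z{\left(-8 \right)} \right)} - 7616\right) + \left(\left(-30\right) \left(-54\right) + 25\right) = \left(\frac{204 + \left(8 - 8 + \left(-8\right)^{2}\right)}{64 + \left(8 - 8 + \left(-8\right)^{2}\right)} - 7616\right) + \left(\left(-30\right) \left(-54\right) + 25\right) = \left(\frac{204 + \left(8 - 8 + 64\right)}{64 + \left(8 - 8 + 64\right)} - 7616\right) + \left(1620 + 25\right) = \left(\frac{204 + 64}{64 + 64} - 7616\right) + 1645 = \left(\frac{1}{128} \cdot 268 - 7616\right) + 1645 = \left(\frac{67}{32} - 7616\right) + 1645 = - \frac{243645}{32} + 1645 = - \frac{191005}{32}$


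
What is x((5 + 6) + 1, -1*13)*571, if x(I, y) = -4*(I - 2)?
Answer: -22840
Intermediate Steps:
x(I, y) = 8 - 4*I (x(I, y) = -4*(-2 + I) = 8 - 4*I)
x((5 + 6) + 1, -1*13)*571 = (8 - 4*((5 + 6) + 1))*571 = (8 - 4*(11 + 1))*571 = (8 - 4*12)*571 = (8 - 48)*571 = -40*571 = -22840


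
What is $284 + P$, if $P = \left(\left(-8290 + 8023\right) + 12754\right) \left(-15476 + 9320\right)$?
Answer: $-76869688$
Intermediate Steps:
$P = -76869972$ ($P = \left(-267 + 12754\right) \left(-6156\right) = 12487 \left(-6156\right) = -76869972$)
$284 + P = 284 - 76869972 = -76869688$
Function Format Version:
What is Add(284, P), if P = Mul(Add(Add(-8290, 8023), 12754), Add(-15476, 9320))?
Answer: -76869688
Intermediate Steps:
P = -76869972 (P = Mul(Add(-267, 12754), -6156) = Mul(12487, -6156) = -76869972)
Add(284, P) = Add(284, -76869972) = -76869688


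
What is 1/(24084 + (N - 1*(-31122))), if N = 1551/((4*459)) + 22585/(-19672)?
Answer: 3009816/166158989197 ≈ 1.8114e-5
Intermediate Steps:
N = -912899/3009816 (N = 1551/1836 + 22585*(-1/19672) = 1551*(1/1836) - 22585/19672 = 517/612 - 22585/19672 = -912899/3009816 ≈ -0.30331)
1/(24084 + (N - 1*(-31122))) = 1/(24084 + (-912899/3009816 - 1*(-31122))) = 1/(24084 + (-912899/3009816 + 31122)) = 1/(24084 + 93670580653/3009816) = 1/(166158989197/3009816) = 3009816/166158989197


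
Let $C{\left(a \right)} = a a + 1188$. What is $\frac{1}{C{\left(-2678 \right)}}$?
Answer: $\frac{1}{7172872} \approx 1.3941 \cdot 10^{-7}$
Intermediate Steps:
$C{\left(a \right)} = 1188 + a^{2}$ ($C{\left(a \right)} = a^{2} + 1188 = 1188 + a^{2}$)
$\frac{1}{C{\left(-2678 \right)}} = \frac{1}{1188 + \left(-2678\right)^{2}} = \frac{1}{1188 + 7171684} = \frac{1}{7172872}$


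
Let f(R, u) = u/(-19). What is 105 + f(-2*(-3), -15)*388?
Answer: 7815/19 ≈ 411.32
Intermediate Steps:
f(R, u) = -u/19 (f(R, u) = u*(-1/19) = -u/19)
105 + f(-2*(-3), -15)*388 = 105 - 1/19*(-15)*388 = 105 + (15/19)*388 = 105 + 5820/19 = 7815/19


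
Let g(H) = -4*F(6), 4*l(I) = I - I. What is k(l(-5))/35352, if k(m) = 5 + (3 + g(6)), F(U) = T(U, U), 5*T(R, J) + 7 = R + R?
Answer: 1/8838 ≈ 0.00011315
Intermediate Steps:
T(R, J) = -7/5 + 2*R/5 (T(R, J) = -7/5 + (R + R)/5 = -7/5 + (2*R)/5 = -7/5 + 2*R/5)
F(U) = -7/5 + 2*U/5
l(I) = 0 (l(I) = (I - I)/4 = (¼)*0 = 0)
g(H) = -4 (g(H) = -4*(-7/5 + (⅖)*6) = -4*(-7/5 + 12/5) = -4*1 = -4)
k(m) = 4 (k(m) = 5 + (3 - 4) = 5 - 1 = 4)
k(l(-5))/35352 = 4/35352 = 4*(1/35352) = 1/8838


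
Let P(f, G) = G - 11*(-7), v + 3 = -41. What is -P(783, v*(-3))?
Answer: -209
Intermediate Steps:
v = -44 (v = -3 - 41 = -44)
P(f, G) = 77 + G (P(f, G) = G + 77 = 77 + G)
-P(783, v*(-3)) = -(77 - 44*(-3)) = -(77 + 132) = -1*209 = -209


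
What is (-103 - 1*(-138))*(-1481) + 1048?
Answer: -50787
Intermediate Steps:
(-103 - 1*(-138))*(-1481) + 1048 = (-103 + 138)*(-1481) + 1048 = 35*(-1481) + 1048 = -51835 + 1048 = -50787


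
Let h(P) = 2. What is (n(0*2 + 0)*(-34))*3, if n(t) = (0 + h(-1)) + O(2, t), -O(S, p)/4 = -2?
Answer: -1020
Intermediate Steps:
O(S, p) = 8 (O(S, p) = -4*(-2) = 8)
n(t) = 10 (n(t) = (0 + 2) + 8 = 2 + 8 = 10)
(n(0*2 + 0)*(-34))*3 = (10*(-34))*3 = -340*3 = -1020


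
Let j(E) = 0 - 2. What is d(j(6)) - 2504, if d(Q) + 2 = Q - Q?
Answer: -2506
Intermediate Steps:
j(E) = -2
d(Q) = -2 (d(Q) = -2 + (Q - Q) = -2 + 0 = -2)
d(j(6)) - 2504 = -2 - 2504 = -2506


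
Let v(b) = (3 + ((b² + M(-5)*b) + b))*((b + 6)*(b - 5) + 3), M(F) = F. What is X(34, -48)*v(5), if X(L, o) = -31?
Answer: -744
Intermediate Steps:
v(b) = (3 + (-5 + b)*(6 + b))*(3 + b² - 4*b) (v(b) = (3 + ((b² - 5*b) + b))*((b + 6)*(b - 5) + 3) = (3 + (b² - 4*b))*((6 + b)*(-5 + b) + 3) = (3 + b² - 4*b)*((-5 + b)*(6 + b) + 3) = (3 + b² - 4*b)*(3 + (-5 + b)*(6 + b)) = (3 + (-5 + b)*(6 + b))*(3 + b² - 4*b))
X(34, -48)*v(5) = -31*(-81 + 5⁴ - 28*5² - 3*5³ + 111*5) = -31*(-81 + 625 - 28*25 - 3*125 + 555) = -31*(-81 + 625 - 700 - 375 + 555) = -31*24 = -744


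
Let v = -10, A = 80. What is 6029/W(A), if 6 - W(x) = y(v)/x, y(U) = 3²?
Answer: 482320/471 ≈ 1024.0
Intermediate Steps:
y(U) = 9
W(x) = 6 - 9/x
6029/W(A) = 6029/(6 - 9/80) = 6029/(471/80) = 6029*(80/471) = 482320/471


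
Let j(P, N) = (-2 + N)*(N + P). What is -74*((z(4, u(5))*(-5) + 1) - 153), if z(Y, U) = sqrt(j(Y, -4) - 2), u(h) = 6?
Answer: 11248 + 370*I*sqrt(2) ≈ 11248.0 + 523.26*I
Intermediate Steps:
z(Y, U) = sqrt(22 - 6*Y) (z(Y, U) = sqrt(((-4)**2 - 2*(-4) - 2*Y - 4*Y) - 2) = sqrt((16 + 8 - 2*Y - 4*Y) - 2) = sqrt((24 - 6*Y) - 2) = sqrt(22 - 6*Y))
-74*((z(4, u(5))*(-5) + 1) - 153) = -74*((sqrt(22 - 6*4)*(-5) + 1) - 153) = -74*((sqrt(22 - 24)*(-5) + 1) - 153) = -74*((sqrt(-2)*(-5) + 1) - 153) = -74*(((I*sqrt(2))*(-5) + 1) - 153) = -74*((-5*I*sqrt(2) + 1) - 153) = -74*((1 - 5*I*sqrt(2)) - 153) = -74*(-152 - 5*I*sqrt(2)) = 11248 + 370*I*sqrt(2)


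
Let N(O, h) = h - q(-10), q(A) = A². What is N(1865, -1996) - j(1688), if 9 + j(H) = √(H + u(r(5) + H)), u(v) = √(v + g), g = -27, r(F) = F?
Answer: -2087 - √(1688 + 7*√34) ≈ -2128.6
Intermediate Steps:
N(O, h) = -100 + h (N(O, h) = h - 1*(-10)² = h - 1*100 = h - 100 = -100 + h)
u(v) = √(-27 + v) (u(v) = √(v - 27) = √(-27 + v))
j(H) = -9 + √(H + √(-22 + H)) (j(H) = -9 + √(H + √(-27 + (5 + H))) = -9 + √(H + √(-22 + H)))
N(1865, -1996) - j(1688) = (-100 - 1996) - (-9 + √(1688 + √(-22 + 1688))) = -2096 - (-9 + √(1688 + √1666)) = -2096 - (-9 + √(1688 + 7*√34)) = -2096 + (9 - √(1688 + 7*√34)) = -2087 - √(1688 + 7*√34)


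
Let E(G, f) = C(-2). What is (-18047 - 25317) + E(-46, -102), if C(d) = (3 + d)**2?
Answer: -43363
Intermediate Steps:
E(G, f) = 1 (E(G, f) = (3 - 2)**2 = 1**2 = 1)
(-18047 - 25317) + E(-46, -102) = (-18047 - 25317) + 1 = -43364 + 1 = -43363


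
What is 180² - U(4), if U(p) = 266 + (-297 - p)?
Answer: 32435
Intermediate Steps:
U(p) = -31 - p
180² - U(4) = 180² - (-31 - 1*4) = 32400 - (-31 - 4) = 32400 - 1*(-35) = 32400 + 35 = 32435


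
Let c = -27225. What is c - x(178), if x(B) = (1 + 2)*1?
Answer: -27228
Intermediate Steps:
x(B) = 3 (x(B) = 3*1 = 3)
c - x(178) = -27225 - 1*3 = -27225 - 3 = -27228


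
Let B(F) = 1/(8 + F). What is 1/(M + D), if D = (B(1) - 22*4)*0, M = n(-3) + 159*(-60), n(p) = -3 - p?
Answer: -1/9540 ≈ -0.00010482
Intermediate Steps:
M = -9540 (M = (-3 - 1*(-3)) + 159*(-60) = (-3 + 3) - 9540 = 0 - 9540 = -9540)
D = 0 (D = (1/(8 + 1) - 22*4)*0 = (1/9 - 88)*0 = -791/9*0 = 0)
1/(M + D) = 1/(-9540 + 0) = 1/(-9540) = -1/9540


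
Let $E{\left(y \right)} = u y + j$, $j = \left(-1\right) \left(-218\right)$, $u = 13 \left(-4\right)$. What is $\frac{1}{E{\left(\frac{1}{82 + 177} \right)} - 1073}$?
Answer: $- \frac{259}{221497} \approx -0.0011693$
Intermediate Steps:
$u = -52$
$j = 218$
$E{\left(y \right)} = 218 - 52 y$ ($E{\left(y \right)} = - 52 y + 218 = 218 - 52 y$)
$\frac{1}{E{\left(\frac{1}{82 + 177} \right)} - 1073} = \frac{1}{\left(218 - \frac{52}{82 + 177}\right) - 1073} = \frac{1}{\left(218 - \frac{52}{259}\right) - 1073} = \frac{1}{\frac{56410}{259} - 1073} = \frac{1}{- \frac{221497}{259}} = - \frac{259}{221497}$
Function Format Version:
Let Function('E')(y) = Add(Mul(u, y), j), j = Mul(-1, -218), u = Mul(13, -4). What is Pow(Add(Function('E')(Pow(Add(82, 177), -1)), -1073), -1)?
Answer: Rational(-259, 221497) ≈ -0.0011693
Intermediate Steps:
u = -52
j = 218
Function('E')(y) = Add(218, Mul(-52, y)) (Function('E')(y) = Add(Mul(-52, y), 218) = Add(218, Mul(-52, y)))
Pow(Add(Function('E')(Pow(Add(82, 177), -1)), -1073), -1) = Pow(Add(Add(218, Mul(-52, Pow(Add(82, 177), -1))), -1073), -1) = Pow(Add(Add(218, Mul(-52, Pow(259, -1))), -1073), -1) = Pow(Add(Add(218, Mul(-52, Rational(1, 259))), -1073), -1) = Pow(Add(Add(218, Rational(-52, 259)), -1073), -1) = Pow(Add(Rational(56410, 259), -1073), -1) = Pow(Rational(-221497, 259), -1) = Rational(-259, 221497)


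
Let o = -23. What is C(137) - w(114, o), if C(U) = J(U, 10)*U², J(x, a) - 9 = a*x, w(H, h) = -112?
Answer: 25882563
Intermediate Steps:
J(x, a) = 9 + a*x
C(U) = U²*(9 + 10*U) (C(U) = (9 + 10*U)*U² = U²*(9 + 10*U))
C(137) - w(114, o) = 137²*(9 + 10*137) - 1*(-112) = 18769*(9 + 1370) + 112 = 18769*1379 + 112 = 25882451 + 112 = 25882563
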